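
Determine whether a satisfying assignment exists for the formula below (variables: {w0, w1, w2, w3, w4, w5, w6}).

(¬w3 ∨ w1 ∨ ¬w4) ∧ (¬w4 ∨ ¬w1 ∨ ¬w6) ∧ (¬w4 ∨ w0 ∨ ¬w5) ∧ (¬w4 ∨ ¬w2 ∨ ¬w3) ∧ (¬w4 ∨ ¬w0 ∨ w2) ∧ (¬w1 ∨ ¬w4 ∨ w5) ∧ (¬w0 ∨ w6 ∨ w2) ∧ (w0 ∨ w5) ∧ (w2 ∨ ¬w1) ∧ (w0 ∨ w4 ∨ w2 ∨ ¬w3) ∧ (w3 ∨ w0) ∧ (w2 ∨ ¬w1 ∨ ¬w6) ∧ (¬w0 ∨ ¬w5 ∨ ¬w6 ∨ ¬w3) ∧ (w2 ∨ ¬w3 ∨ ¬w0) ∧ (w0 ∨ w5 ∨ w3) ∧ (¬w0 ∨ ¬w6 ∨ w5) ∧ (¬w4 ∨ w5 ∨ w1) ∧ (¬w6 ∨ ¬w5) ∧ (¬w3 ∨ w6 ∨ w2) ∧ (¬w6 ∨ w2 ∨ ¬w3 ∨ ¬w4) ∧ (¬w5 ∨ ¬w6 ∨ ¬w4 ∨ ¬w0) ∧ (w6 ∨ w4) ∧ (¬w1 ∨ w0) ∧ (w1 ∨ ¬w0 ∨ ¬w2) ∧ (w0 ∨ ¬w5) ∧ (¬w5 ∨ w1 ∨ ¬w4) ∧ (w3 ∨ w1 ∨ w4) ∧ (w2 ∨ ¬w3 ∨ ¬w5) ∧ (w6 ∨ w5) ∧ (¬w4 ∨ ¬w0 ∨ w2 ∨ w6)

Yes, satisfiable

Suppose w0 = True.
Suppose w4 = True.
(w2) alone gives w2 = True.
(¬w3) alone gives w3 = False.
(w1) alone gives w1 = True.
(¬w6) alone gives w6 = False.
(w5) alone gives w5 = True.
All clauses are satisfied.
A satisfying assignment: w0: True,  w1: True,  w2: True,  w3: False,  w4: True,  w5: True,  w6: False.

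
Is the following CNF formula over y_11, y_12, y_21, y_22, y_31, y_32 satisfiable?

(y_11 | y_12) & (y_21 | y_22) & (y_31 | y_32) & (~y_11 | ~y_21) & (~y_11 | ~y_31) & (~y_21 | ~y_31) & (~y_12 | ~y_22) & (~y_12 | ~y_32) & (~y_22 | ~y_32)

Unsatisfiable

Suppose y_11 = 1.
Unit clause (~y_21) forces y_21 = 0.
Unit clause (y_22) forces y_22 = 1.
Unit clause (~y_31) forces y_31 = 0.
Unit clause (y_32) forces y_32 = 1.
Now (~y_32) is unsatisfied and unit — conflict.
That branch fails; take y_11 = 0 instead.
Unit clause (y_12) forces y_12 = 1.
Unit clause (~y_22) forces y_22 = 0.
Unit clause (y_21) forces y_21 = 1.
Unit clause (~y_31) forces y_31 = 0.
Unit clause (y_32) forces y_32 = 1.
Now (~y_32) is unsatisfied and unit — conflict.
Neither y_11 = 1 nor y_11 = 0 works.
No assignment satisfies every clause.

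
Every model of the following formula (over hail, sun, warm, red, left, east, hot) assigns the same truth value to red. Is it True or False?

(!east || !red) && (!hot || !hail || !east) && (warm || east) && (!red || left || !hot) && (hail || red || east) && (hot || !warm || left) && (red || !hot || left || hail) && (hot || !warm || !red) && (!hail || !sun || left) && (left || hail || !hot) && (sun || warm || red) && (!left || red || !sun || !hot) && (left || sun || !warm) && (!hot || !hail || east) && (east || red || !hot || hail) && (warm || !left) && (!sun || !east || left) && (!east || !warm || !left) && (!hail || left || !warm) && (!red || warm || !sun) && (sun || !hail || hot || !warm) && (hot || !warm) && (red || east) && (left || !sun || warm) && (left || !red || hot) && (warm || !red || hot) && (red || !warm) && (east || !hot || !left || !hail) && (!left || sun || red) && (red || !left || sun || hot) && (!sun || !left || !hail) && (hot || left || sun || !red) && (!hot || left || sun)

True

Suppose red = false.
(east) alone gives east = true.
(!warm) alone gives warm = false.
(sun) alone gives sun = true.
(!left) alone gives left = false.
Now (left) is unsatisfied and unit — conflict.
So every satisfying assignment has red = True.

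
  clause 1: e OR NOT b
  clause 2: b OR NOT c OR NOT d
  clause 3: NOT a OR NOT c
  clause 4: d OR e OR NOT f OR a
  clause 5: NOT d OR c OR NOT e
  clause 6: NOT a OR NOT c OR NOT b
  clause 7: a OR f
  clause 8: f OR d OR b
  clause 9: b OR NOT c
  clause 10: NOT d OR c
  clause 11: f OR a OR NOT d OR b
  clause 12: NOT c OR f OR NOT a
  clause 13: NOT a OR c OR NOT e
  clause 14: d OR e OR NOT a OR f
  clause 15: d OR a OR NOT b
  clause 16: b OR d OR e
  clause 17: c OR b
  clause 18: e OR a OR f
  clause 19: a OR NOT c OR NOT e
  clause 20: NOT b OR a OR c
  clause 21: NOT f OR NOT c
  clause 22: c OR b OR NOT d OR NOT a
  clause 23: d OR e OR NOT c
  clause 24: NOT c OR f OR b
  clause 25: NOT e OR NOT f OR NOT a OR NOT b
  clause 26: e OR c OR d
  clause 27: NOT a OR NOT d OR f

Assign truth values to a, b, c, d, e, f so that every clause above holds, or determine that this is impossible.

Branch on e: set e = true.
Branch on a: set a = false.
From the singleton clause (f), f = true.
From the singleton clause (NOT c), c = false.
From the singleton clause (NOT d), d = false.
From the singleton clause (NOT b), b = false.
Now (b) is unsatisfied and unit — conflict.
Backtrack on a: now try a = true.
From the singleton clause (NOT c), c = false.
Now (c) is unsatisfied and unit — conflict.
Either choice for a ends in contradiction.
Backtrack on e: now try e = false.
From the singleton clause (NOT b), b = false.
From the singleton clause (NOT c), c = false.
Now (c) is unsatisfied and unit — conflict.
Either choice for e ends in contradiction.

UNSATISFIABLE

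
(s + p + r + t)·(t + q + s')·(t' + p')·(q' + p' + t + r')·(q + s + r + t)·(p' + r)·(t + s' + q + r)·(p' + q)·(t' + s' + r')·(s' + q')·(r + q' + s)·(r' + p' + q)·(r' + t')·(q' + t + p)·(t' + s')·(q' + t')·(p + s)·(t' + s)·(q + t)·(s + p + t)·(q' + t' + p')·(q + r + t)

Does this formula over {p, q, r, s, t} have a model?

Branch on t: set t = 0.
From the singleton clause (q), q = 1.
From the singleton clause (s'), s = 0.
From the singleton clause (r), r = 1.
From the singleton clause (p'), p = 0.
That conflicts with the unit clause (p).
Backtrack on t: now try t = 1.
From the singleton clause (p'), p = 0.
From the singleton clause (r'), r = 0.
From the singleton clause (s'), s = 0.
That conflicts with the unit clause (s).
Either choice for t ends in contradiction.
No assignment satisfies every clause.

Unsatisfiable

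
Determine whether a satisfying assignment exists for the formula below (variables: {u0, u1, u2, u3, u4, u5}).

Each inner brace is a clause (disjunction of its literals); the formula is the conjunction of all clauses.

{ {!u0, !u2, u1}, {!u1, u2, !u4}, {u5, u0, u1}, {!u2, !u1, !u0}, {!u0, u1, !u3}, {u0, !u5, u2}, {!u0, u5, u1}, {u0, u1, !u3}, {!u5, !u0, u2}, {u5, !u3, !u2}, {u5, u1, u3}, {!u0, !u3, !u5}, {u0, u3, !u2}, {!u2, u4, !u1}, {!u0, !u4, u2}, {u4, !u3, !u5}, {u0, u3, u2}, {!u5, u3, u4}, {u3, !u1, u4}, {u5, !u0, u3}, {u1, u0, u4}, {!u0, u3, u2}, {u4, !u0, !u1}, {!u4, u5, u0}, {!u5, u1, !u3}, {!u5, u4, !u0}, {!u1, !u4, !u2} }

Branch on u0: set u0 = false.
Branch on u5: set u5 = false.
(u1) alone gives u1 = true.
(!u4) alone gives u4 = false.
(!u2) alone gives u2 = false.
(u3) alone gives u3 = true.
All clauses are satisfied.
A satisfying assignment: u0=false; u1=true; u2=false; u3=true; u4=false; u5=false.

Yes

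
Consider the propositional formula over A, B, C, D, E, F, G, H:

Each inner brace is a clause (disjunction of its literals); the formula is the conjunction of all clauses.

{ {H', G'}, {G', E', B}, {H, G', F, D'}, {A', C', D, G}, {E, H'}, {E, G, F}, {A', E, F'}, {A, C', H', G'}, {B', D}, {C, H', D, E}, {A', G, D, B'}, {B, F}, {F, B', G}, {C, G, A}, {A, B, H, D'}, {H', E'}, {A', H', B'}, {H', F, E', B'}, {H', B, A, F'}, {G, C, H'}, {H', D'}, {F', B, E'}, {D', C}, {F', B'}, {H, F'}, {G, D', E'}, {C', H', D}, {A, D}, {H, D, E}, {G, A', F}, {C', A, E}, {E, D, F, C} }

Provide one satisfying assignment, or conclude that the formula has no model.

UNSATISFIABLE

Try H = 0.
Unit clause (F') forces F = 0.
Unit clause (B) forces B = 1.
Unit clause (D) forces D = 1.
Unit clause (G') forces G = 0.
Now (G) is unsatisfied and unit — conflict.
Backtrack on H: now try H = 1.
Unit clause (G') forces G = 0.
Unit clause (E) forces E = 1.
Now (E') is unsatisfied and unit — conflict.
Neither H = 1 nor H = 0 works.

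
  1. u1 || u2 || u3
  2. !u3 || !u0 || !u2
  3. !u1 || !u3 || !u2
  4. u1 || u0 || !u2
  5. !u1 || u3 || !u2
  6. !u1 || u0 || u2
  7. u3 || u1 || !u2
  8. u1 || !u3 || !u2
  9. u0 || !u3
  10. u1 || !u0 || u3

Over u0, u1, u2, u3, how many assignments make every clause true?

3

There are 2^4 = 16 truth assignments over (u0, u1, u2, u3).
Split on u1. With u1 = true, the clauses containing u1 are satisfied and !u1 drops from the rest; 2 of the 2^3 = 8 assignments to the other variables satisfy what remains.
With u1 = false, by the same count on the reduced clause set, 1 assignment works.
(One model: u0=T, u1=F, u2=F, u3=T.)
Total: 2 + 1 = 3.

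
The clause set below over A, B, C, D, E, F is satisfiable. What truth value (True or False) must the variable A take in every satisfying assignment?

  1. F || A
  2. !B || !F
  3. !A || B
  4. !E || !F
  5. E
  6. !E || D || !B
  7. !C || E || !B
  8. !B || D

Suppose A = false.
The clause (F) is unit, so F = true.
The clause (!B) is unit, so B = false.
The clause (!E) is unit, so E = false.
But (E) is also a unit clause — contradiction.
So every satisfying assignment has A = True.

True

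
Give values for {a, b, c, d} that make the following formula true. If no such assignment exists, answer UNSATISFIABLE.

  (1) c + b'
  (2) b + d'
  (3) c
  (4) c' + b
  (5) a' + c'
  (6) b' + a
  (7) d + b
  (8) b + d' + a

Unit clause (c) forces c = 1.
Unit clause (b) forces b = 1.
Unit clause (a') forces a = 0.
Now (a) is unsatisfied and unit — conflict.

UNSATISFIABLE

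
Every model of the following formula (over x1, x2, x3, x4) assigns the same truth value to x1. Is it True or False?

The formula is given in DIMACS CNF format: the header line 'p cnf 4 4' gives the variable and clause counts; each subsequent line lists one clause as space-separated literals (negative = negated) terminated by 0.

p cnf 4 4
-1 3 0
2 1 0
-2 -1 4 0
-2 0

Suppose x1 = False.
(x2) alone gives x2 = True.
That conflicts with the unit clause (¬x2).
So every satisfying assignment has x1 = True.

True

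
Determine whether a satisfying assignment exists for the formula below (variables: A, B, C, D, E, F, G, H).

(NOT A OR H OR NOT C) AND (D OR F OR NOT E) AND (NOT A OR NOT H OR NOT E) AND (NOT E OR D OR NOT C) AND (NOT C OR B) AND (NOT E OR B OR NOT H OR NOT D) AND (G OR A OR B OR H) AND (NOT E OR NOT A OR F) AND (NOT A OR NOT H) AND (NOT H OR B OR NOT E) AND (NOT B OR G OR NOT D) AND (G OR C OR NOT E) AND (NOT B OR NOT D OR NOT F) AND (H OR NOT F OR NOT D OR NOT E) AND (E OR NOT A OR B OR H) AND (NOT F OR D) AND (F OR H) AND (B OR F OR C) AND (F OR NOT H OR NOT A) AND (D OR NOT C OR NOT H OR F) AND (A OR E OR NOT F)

Case C = true:
From the singleton clause (B), B = true.
Case A = false:
Case E = true:
From the singleton clause (D), D = true.
From the singleton clause (G), G = true.
From the singleton clause (NOT F), F = false.
From the singleton clause (H), H = true.
All clauses are satisfied.
A satisfying assignment: A: false; B: true; C: true; D: true; E: true; F: false; G: true; H: true.

Yes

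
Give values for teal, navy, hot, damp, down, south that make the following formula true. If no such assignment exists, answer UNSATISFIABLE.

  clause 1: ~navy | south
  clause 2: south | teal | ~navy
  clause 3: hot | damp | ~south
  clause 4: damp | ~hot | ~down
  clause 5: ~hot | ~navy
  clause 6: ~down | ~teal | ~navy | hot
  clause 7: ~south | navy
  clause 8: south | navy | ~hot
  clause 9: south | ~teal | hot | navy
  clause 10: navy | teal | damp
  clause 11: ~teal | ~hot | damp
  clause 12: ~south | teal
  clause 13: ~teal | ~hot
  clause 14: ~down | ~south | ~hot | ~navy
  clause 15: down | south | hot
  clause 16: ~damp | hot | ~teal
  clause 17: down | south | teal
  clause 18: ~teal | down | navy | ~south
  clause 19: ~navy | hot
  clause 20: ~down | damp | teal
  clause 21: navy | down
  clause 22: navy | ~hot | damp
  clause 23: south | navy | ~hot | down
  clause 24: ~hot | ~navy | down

Case navy = 0:
From the singleton clause (~south), south = 0.
From the singleton clause (~hot), hot = 0.
From the singleton clause (~teal), teal = 0.
From the singleton clause (damp), damp = 1.
From the singleton clause (down), down = 1.
All clauses are satisfied.

teal ↦ 0; navy ↦ 0; hot ↦ 0; damp ↦ 1; down ↦ 1; south ↦ 0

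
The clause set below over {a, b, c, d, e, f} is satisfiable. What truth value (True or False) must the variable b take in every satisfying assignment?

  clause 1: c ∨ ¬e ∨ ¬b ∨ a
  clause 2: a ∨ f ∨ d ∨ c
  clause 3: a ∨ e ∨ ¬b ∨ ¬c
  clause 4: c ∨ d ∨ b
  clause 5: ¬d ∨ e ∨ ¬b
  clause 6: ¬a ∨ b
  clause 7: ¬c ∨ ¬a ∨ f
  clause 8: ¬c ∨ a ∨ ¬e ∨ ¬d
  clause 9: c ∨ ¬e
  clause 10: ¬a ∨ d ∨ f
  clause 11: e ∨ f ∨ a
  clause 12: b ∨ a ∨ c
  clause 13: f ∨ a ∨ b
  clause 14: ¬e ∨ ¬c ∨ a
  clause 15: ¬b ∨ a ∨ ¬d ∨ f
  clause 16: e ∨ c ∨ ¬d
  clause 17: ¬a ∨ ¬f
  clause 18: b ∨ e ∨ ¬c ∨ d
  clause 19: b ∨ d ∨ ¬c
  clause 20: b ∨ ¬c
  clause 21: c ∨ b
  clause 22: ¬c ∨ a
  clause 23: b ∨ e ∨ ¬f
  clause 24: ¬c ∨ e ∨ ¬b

True

Suppose b = False.
From the singleton clause (¬a), a = False.
From the singleton clause (c), c = True.
That conflicts with the unit clause (¬c).
So every satisfying assignment has b = True.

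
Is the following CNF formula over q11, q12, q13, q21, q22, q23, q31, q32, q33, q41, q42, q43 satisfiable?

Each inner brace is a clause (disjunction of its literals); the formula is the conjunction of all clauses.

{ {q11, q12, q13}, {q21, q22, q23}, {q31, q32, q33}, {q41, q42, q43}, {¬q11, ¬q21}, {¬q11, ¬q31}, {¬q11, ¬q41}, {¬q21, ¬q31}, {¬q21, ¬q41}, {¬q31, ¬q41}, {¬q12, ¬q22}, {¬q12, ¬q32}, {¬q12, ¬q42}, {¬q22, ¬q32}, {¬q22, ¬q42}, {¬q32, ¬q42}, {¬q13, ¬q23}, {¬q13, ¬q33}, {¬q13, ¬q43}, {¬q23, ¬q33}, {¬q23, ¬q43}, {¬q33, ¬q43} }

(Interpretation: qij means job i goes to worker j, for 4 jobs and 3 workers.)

Unsatisfiable

Suppose q11 = False.
Suppose q12 = True.
The clause (¬q22) is unit, so q22 = False.
The clause (¬q32) is unit, so q32 = False.
The clause (¬q42) is unit, so q42 = False.
Suppose q21 = True.
The clause (¬q31) is unit, so q31 = False.
The clause (q33) is unit, so q33 = True.
The clause (¬q41) is unit, so q41 = False.
The clause (q43) is unit, so q43 = True.
Now (¬q43) is unsatisfied and unit — conflict.
Undo q21 and try q21 = False.
The clause (q23) is unit, so q23 = True.
The clause (¬q13) is unit, so q13 = False.
The clause (¬q33) is unit, so q33 = False.
The clause (q31) is unit, so q31 = True.
The clause (¬q41) is unit, so q41 = False.
The clause (q43) is unit, so q43 = True.
Now (¬q43) is unsatisfied and unit — conflict.
Neither q21 = True nor q21 = False works.
Undo q12 and try q12 = False.
The clause (q13) is unit, so q13 = True.
The clause (¬q23) is unit, so q23 = False.
The clause (¬q33) is unit, so q33 = False.
The clause (¬q43) is unit, so q43 = False.
Suppose q21 = True.
The clause (¬q31) is unit, so q31 = False.
The clause (q32) is unit, so q32 = True.
The clause (¬q41) is unit, so q41 = False.
The clause (q42) is unit, so q42 = True.
Now (¬q42) is unsatisfied and unit — conflict.
Undo q21 and try q21 = False.
The clause (q22) is unit, so q22 = True.
The clause (¬q32) is unit, so q32 = False.
The clause (q31) is unit, so q31 = True.
The clause (¬q41) is unit, so q41 = False.
The clause (q42) is unit, so q42 = True.
Now (¬q42) is unsatisfied and unit — conflict.
Neither q21 = True nor q21 = False works.
Neither q12 = True nor q12 = False works.
Undo q11 and try q11 = True.
The clause (¬q21) is unit, so q21 = False.
The clause (¬q31) is unit, so q31 = False.
The clause (¬q41) is unit, so q41 = False.
Suppose q22 = True.
The clause (¬q12) is unit, so q12 = False.
The clause (¬q32) is unit, so q32 = False.
The clause (q33) is unit, so q33 = True.
The clause (¬q42) is unit, so q42 = False.
The clause (q43) is unit, so q43 = True.
Now (¬q43) is unsatisfied and unit — conflict.
Undo q22 and try q22 = False.
The clause (q23) is unit, so q23 = True.
The clause (¬q13) is unit, so q13 = False.
The clause (¬q33) is unit, so q33 = False.
The clause (q32) is unit, so q32 = True.
The clause (¬q12) is unit, so q12 = False.
The clause (¬q42) is unit, so q42 = False.
The clause (q43) is unit, so q43 = True.
Now (¬q43) is unsatisfied and unit — conflict.
Neither q22 = True nor q22 = False works.
Neither q11 = True nor q11 = False works.
No assignment satisfies every clause.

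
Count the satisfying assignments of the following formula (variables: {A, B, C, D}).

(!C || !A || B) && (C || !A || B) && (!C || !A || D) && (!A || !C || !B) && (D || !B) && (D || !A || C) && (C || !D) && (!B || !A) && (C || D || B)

3

There are 2^4 = 16 truth assignments over (A, B, C, D).
Check each against the 9 clauses (columns in the order A, B, C, D):
  F F F F  ✗ fails (C || D || B)
  F F F T  ✗ fails (C || !D)
  F F T F  ✓ satisfies all
  F F T T  ✓ satisfies all
  F T F F  ✗ fails (D || !B)
  F T F T  ✗ fails (C || !D)
  F T T F  ✗ fails (D || !B)
  F T T T  ✓ satisfies all
  T F F F  ✗ fails (C || !A || B)
  T F F T  ✗ fails (C || !A || B)
  T F T F  ✗ fails (!C || !A || B)
  T F T T  ✗ fails (!C || !A || B)
  T T F F  ✗ fails (D || !B)
  T T F T  ✗ fails (C || !D)
  T T T F  ✗ fails (!C || !A || D)
  T T T T  ✗ fails (!A || !C || !B)
3 of the 16 rows are models.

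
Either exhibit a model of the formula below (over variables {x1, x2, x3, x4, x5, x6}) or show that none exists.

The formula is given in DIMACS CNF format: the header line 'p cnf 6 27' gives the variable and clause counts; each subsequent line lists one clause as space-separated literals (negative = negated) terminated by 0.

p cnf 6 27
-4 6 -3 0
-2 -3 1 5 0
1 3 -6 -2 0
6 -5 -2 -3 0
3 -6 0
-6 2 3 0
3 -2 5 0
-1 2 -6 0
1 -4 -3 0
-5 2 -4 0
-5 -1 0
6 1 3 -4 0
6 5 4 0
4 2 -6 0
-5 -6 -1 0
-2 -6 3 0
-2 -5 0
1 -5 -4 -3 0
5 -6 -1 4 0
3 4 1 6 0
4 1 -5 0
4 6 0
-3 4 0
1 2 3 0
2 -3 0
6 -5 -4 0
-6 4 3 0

x1: True; x2: False; x3: False; x4: True; x5: False; x6: False

Branch on x3: set x3 = False.
From the singleton clause (¬x6), x6 = False.
From the singleton clause (x4), x4 = True.
From the singleton clause (x1), x1 = True.
From the singleton clause (¬x5), x5 = False.
From the singleton clause (¬x2), x2 = False.
Every clause now holds.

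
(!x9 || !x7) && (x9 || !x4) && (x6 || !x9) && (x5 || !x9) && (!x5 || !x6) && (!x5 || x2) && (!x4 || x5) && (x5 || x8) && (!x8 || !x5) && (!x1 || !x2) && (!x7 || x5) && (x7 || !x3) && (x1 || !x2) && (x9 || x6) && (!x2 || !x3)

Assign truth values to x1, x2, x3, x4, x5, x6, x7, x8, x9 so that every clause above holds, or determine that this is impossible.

x1: false,  x2: false,  x3: false,  x4: false,  x5: false,  x6: true,  x7: false,  x8: true,  x9: false

Case x9 = false:
(!x4) alone gives x4 = false.
(x6) alone gives x6 = true.
(!x5) alone gives x5 = false.
(x8) alone gives x8 = true.
(!x7) alone gives x7 = false.
(!x3) alone gives x3 = false.
Case x1 = false:
(!x2) alone gives x2 = false.
All clauses are satisfied.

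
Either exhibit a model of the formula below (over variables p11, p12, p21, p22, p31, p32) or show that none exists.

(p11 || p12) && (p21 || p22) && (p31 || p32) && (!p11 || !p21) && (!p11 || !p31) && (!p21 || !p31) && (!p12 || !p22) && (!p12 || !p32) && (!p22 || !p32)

UNSATISFIABLE

Case p11 = true:
The clause (!p21) is unit, so p21 = false.
The clause (p22) is unit, so p22 = true.
The clause (!p31) is unit, so p31 = false.
The clause (p32) is unit, so p32 = true.
Now (!p32) is unsatisfied and unit — conflict.
Undo p11 and try p11 = false.
The clause (p12) is unit, so p12 = true.
The clause (!p22) is unit, so p22 = false.
The clause (p21) is unit, so p21 = true.
The clause (!p31) is unit, so p31 = false.
The clause (p32) is unit, so p32 = true.
Now (!p32) is unsatisfied and unit — conflict.
Either choice for p11 ends in contradiction.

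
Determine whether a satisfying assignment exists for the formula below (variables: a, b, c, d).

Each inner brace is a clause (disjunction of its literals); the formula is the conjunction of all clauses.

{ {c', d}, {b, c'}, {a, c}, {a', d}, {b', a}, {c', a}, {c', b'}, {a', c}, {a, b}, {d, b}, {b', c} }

Unsatisfiable

Branch on c: set c = 0.
(a) alone gives a = 1.
But (a') is also a unit clause — contradiction.
Undo c and try c = 1.
(d) alone gives d = 1.
(b) alone gives b = 1.
But (b') is also a unit clause — contradiction.
Either choice for c ends in contradiction.
No assignment satisfies every clause.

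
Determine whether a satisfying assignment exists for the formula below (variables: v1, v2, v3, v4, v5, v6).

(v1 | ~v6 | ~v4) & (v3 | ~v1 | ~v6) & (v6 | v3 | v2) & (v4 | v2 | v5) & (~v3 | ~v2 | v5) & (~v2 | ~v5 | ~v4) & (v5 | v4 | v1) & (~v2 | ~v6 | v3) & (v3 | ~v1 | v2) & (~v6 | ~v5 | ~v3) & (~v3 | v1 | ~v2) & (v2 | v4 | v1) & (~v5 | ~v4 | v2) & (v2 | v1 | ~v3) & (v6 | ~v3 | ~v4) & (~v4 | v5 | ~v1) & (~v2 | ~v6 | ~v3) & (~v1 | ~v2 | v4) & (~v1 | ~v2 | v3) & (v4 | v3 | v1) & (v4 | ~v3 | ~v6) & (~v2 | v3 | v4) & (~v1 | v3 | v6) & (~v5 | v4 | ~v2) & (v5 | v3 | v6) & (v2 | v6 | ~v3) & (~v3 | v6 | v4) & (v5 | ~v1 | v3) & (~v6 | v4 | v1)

Try v1 = 1.
Try v3 = 1.
Try v2 = 0.
From the singleton clause (v6), v6 = 1.
From the singleton clause (~v5), v5 = 0.
From the singleton clause (v4), v4 = 1.
But (~v4) is also a unit clause — contradiction.
Backtrack on v2: now try v2 = 1.
From the singleton clause (v5), v5 = 1.
From the singleton clause (~v4), v4 = 0.
But (v4) is also a unit clause — contradiction.
Both values of v2 lead to a conflict.
Backtrack on v3: now try v3 = 0.
From the singleton clause (~v6), v6 = 0.
But (v6) is also a unit clause — contradiction.
Both values of v3 lead to a conflict.
Backtrack on v1: now try v1 = 0.
Try v6 = 0.
Try v3 = 1.
From the singleton clause (~v2), v2 = 0.
But (v2) is also a unit clause — contradiction.
Backtrack on v3: now try v3 = 0.
From the singleton clause (v2), v2 = 1.
From the singleton clause (v4), v4 = 1.
From the singleton clause (~v5), v5 = 0.
But (v5) is also a unit clause — contradiction.
Both values of v3 lead to a conflict.
Backtrack on v6: now try v6 = 1.
From the singleton clause (~v4), v4 = 0.
But (v4) is also a unit clause — contradiction.
Both values of v6 lead to a conflict.
Both values of v1 lead to a conflict.
No assignment satisfies every clause.

No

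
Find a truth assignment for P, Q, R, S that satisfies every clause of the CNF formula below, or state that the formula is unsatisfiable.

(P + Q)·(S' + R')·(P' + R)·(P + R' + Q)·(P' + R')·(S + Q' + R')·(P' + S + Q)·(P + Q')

UNSATISFIABLE

Branch on P: set P = 1.
Unit clause (R) forces R = 1.
Now (R') is unsatisfied and unit — conflict.
That branch fails; take P = 0 instead.
Unit clause (Q) forces Q = 1.
Now (Q') is unsatisfied and unit — conflict.
Both values of P lead to a conflict.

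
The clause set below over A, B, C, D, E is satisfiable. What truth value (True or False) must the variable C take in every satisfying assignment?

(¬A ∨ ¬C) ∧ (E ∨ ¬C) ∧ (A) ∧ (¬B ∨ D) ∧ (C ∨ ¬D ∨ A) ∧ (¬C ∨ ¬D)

Suppose C = True.
(¬A) alone gives A = False.
Now (A) is unsatisfied and unit — conflict.
So every satisfying assignment has C = False.

False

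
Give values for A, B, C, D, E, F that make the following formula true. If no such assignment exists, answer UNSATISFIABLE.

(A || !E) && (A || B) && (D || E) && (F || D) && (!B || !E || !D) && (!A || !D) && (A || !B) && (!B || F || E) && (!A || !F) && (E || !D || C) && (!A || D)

Try A = true.
From the singleton clause (!D), D = false.
Now (D) is unsatisfied and unit — conflict.
That branch fails; take A = false instead.
From the singleton clause (!E), E = false.
From the singleton clause (B), B = true.
Now (!B) is unsatisfied and unit — conflict.
Both values of A lead to a conflict.

UNSATISFIABLE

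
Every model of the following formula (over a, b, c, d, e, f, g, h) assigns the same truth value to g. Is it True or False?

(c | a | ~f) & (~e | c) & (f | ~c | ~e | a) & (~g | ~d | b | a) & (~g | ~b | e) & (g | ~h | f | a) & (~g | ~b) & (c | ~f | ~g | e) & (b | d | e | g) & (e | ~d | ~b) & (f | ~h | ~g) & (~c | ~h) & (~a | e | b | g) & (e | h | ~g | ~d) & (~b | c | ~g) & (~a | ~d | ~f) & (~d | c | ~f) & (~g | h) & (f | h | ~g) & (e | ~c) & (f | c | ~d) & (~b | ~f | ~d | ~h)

False

Suppose g = 1.
The clause (~b) is unit, so b = 0.
The clause (h) is unit, so h = 1.
The clause (f) is unit, so f = 1.
The clause (~c) is unit, so c = 0.
The clause (a) is unit, so a = 1.
The clause (~e) is unit, so e = 0.
But (e) is also a unit clause — contradiction.
So every satisfying assignment has g = False.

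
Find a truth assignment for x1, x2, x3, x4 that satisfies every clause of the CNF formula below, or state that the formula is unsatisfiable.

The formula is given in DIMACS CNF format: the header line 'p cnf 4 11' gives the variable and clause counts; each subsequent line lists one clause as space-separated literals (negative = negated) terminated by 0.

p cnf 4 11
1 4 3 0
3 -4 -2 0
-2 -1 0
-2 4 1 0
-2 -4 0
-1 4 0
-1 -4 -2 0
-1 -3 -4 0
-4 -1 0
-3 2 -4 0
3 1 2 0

x1: False; x2: False; x3: True; x4: False

Suppose x2 = False.
Suppose x1 = False.
Unit clause (x3) forces x3 = True.
Unit clause (¬x4) forces x4 = False.
This assignment satisfies each clause.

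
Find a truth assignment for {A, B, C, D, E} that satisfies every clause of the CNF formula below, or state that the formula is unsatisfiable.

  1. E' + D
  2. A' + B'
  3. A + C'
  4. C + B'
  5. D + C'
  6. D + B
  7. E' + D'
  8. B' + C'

Try E = 0.
Try A = 1.
(B') alone gives B = 0.
(D) alone gives D = 1.
Every clause is now satisfied; C is unconstrained.

A=1; B=0; C=1; D=1; E=0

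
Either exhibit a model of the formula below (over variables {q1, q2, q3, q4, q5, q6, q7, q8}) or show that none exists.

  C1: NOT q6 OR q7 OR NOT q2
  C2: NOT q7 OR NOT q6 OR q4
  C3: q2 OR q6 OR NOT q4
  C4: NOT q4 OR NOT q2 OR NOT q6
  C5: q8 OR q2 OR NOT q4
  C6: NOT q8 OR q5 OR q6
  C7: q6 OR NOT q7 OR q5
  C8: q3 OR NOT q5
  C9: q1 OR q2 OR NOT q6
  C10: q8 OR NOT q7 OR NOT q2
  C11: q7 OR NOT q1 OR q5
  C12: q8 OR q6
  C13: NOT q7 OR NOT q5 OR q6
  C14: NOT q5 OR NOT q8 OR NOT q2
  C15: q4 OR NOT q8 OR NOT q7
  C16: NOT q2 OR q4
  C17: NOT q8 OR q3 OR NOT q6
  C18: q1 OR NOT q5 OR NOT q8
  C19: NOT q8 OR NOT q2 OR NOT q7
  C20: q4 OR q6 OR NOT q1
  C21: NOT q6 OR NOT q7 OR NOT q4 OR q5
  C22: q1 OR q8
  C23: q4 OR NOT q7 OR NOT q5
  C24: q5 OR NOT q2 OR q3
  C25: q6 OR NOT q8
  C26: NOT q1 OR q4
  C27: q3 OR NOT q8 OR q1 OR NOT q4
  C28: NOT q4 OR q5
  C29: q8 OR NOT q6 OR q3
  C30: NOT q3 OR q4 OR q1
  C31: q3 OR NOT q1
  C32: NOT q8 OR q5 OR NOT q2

Try q3 = true.
Try q8 = true.
The clause (q6) is unit, so q6 = true.
Try q7 = false.
The clause (NOT q2) is unit, so q2 = false.
The clause (q1) is unit, so q1 = true.
The clause (q5) is unit, so q5 = true.
The clause (q4) is unit, so q4 = true.
All clauses are satisfied.

q1 ↦ true; q2 ↦ false; q3 ↦ true; q4 ↦ true; q5 ↦ true; q6 ↦ true; q7 ↦ false; q8 ↦ true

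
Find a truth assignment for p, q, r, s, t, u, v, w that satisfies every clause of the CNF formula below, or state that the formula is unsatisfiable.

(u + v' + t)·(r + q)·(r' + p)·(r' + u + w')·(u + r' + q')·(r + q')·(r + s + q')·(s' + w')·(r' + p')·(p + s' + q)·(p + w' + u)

UNSATISFIABLE

Branch on r: set r = 1.
Unit clause (p) forces p = 1.
Now (p') is unsatisfied and unit — conflict.
So r must be the other value — set r = 0.
Unit clause (q) forces q = 1.
Now (q') is unsatisfied and unit — conflict.
Both values of r lead to a conflict.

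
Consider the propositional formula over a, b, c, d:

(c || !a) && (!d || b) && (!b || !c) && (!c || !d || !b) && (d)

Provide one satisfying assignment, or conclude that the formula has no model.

a=false,  b=true,  c=false,  d=true

Unit clause (d) forces d = true.
Unit clause (b) forces b = true.
Unit clause (!c) forces c = false.
Unit clause (!a) forces a = false.
Every clause now holds.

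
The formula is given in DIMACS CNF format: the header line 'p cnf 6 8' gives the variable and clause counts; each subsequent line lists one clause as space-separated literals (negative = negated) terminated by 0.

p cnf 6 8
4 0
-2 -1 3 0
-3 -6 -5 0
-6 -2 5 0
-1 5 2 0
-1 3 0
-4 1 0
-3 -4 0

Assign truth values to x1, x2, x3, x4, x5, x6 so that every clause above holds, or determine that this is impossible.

Unit clause (x4) forces x4 = True.
Unit clause (x1) forces x1 = True.
Unit clause (x3) forces x3 = True.
Now (¬x3) is unsatisfied and unit — conflict.

UNSATISFIABLE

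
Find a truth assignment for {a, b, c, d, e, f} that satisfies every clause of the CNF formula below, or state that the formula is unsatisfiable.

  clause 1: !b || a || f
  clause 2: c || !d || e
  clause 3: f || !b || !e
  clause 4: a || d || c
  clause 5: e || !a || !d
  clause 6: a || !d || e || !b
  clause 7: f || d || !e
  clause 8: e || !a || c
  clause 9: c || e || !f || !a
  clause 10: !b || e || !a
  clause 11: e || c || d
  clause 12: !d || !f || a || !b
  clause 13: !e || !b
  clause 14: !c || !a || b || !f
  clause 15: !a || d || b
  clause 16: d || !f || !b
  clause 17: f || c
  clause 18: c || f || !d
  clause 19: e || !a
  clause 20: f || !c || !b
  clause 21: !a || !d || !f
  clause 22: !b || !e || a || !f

a: false, b: false, c: true, d: false, e: true, f: true

Suppose e = true.
From the singleton clause (!b), b = false.
Suppose f = true.
Suppose c = true.
From the singleton clause (!a), a = false.
All clauses hold; d can take either value.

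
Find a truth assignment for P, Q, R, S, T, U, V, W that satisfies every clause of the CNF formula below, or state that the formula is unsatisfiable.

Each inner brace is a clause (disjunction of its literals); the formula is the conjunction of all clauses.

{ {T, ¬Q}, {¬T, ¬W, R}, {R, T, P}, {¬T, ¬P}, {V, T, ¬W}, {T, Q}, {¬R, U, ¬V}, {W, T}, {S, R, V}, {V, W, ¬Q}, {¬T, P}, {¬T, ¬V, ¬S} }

UNSATISFIABLE

Try T = True.
Unit clause (¬P) forces P = False.
But (P) is also a unit clause — contradiction.
Undo T and try T = False.
Unit clause (¬Q) forces Q = False.
But (Q) is also a unit clause — contradiction.
Neither T = True nor T = False works.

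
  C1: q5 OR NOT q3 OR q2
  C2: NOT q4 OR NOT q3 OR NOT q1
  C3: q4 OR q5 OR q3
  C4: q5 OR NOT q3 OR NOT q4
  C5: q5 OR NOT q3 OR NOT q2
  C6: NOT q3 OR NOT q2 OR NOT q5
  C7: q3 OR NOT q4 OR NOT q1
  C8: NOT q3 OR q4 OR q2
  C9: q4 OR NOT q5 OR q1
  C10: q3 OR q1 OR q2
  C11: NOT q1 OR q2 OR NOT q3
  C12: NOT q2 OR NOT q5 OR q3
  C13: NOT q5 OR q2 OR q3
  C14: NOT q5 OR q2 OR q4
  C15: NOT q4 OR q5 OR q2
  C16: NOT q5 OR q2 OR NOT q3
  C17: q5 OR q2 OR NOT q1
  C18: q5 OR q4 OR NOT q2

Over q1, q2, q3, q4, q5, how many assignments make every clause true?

1

There are 2^5 = 32 truth assignments over (q1, q2, q3, q4, q5).
Split on q3. With q3 = true, the clauses containing q3 are satisfied and NOT q3 drops from the rest; 0 of the 2^4 = 16 assignments to the other variables satisfy what remains.
With q3 = false, by the same count on the reduced clause set, 1 assignment works.
Total: 0 + 1 = 1.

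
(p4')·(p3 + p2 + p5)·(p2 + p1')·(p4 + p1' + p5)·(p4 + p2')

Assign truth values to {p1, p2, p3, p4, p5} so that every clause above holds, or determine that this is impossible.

Unit clause (p4') forces p4 = 0.
Unit clause (p2') forces p2 = 0.
Unit clause (p1') forces p1 = 0.
Try p3 = 0.
Unit clause (p5) forces p5 = 1.
All clauses are satisfied.

p1 ↦ 0; p2 ↦ 0; p3 ↦ 0; p4 ↦ 0; p5 ↦ 1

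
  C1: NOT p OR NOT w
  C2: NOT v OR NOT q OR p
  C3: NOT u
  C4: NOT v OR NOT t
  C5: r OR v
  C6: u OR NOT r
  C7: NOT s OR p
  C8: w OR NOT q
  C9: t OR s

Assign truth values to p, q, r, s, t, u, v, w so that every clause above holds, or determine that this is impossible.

p ↦ true; q ↦ false; r ↦ false; s ↦ true; t ↦ false; u ↦ false; v ↦ true; w ↦ false

Unit clause (NOT u) forces u = false.
Unit clause (NOT r) forces r = false.
Unit clause (v) forces v = true.
Unit clause (NOT t) forces t = false.
Unit clause (s) forces s = true.
Unit clause (p) forces p = true.
Unit clause (NOT w) forces w = false.
Unit clause (NOT q) forces q = false.
Every clause now holds.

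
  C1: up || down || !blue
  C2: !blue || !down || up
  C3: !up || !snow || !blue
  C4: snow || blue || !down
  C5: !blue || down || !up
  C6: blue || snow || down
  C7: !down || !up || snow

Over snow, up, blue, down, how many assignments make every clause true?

There are 2^4 = 16 truth assignments over (snow, up, blue, down).
Check each against the 7 clauses (columns in the order snow, up, blue, down):
  F F F F  ✗ fails (blue || snow || down)
  F F F T  ✗ fails (snow || blue || !down)
  F F T F  ✗ fails (up || down || !blue)
  F F T T  ✗ fails (!blue || !down || up)
  F T F F  ✗ fails (blue || snow || down)
  F T F T  ✗ fails (snow || blue || !down)
  F T T F  ✗ fails (!blue || down || !up)
  F T T T  ✗ fails (!down || !up || snow)
  T F F F  ✓ satisfies all
  T F F T  ✓ satisfies all
  T F T F  ✗ fails (up || down || !blue)
  T F T T  ✗ fails (!blue || !down || up)
  T T F F  ✓ satisfies all
  T T F T  ✓ satisfies all
  T T T F  ✗ fails (!up || !snow || !blue)
  T T T T  ✗ fails (!up || !snow || !blue)
4 of the 16 rows are models.

4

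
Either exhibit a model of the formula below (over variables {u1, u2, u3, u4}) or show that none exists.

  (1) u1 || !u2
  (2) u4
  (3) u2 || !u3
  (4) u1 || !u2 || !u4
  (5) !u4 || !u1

(u4) alone gives u4 = true.
(!u1) alone gives u1 = false.
(!u2) alone gives u2 = false.
(!u3) alone gives u3 = false.
All clauses are satisfied.

u1: false,  u2: false,  u3: false,  u4: true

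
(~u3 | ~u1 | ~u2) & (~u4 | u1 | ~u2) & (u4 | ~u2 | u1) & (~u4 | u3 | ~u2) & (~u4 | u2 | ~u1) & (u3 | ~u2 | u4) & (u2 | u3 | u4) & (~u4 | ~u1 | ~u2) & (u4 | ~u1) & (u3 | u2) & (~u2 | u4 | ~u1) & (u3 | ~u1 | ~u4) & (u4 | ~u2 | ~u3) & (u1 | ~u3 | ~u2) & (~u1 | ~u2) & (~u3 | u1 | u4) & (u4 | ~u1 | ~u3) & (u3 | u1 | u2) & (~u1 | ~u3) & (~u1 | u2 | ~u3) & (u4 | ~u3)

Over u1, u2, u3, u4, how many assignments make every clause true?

There are 2^4 = 16 truth assignments over (u1, u2, u3, u4).
Check each against the 21 clauses (columns in the order u1, u2, u3, u4):
  F F F F  ✗ fails (u2 | u3 | u4)
  F F F T  ✗ fails (u3 | u2)
  F F T F  ✗ fails (~u3 | u1 | u4)
  F F T T  ✓ satisfies all
  F T F F  ✗ fails (u4 | ~u2 | u1)
  F T F T  ✗ fails (~u4 | u1 | ~u2)
  F T T F  ✗ fails (u4 | ~u2 | u1)
  F T T T  ✗ fails (~u4 | u1 | ~u2)
  T F F F  ✗ fails (u2 | u3 | u4)
  T F F T  ✗ fails (~u4 | u2 | ~u1)
  T F T F  ✗ fails (u4 | ~u1)
  T F T T  ✗ fails (~u4 | u2 | ~u1)
  T T F F  ✗ fails (u3 | ~u2 | u4)
  T T F T  ✗ fails (~u4 | u3 | ~u2)
  T T T F  ✗ fails (~u3 | ~u1 | ~u2)
  T T T T  ✗ fails (~u3 | ~u1 | ~u2)
1 of the 16 rows is a model.

1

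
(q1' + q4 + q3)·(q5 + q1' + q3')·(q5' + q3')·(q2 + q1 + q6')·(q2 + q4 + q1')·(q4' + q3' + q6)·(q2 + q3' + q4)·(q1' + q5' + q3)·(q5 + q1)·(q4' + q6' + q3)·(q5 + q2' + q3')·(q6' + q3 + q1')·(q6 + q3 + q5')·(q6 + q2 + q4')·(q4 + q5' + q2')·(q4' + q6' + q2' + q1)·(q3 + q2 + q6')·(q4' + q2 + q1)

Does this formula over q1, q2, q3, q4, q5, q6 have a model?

Yes, satisfiable

Try q5 = 0.
(q1) alone gives q1 = 1.
(q3') alone gives q3 = 0.
(q4) alone gives q4 = 1.
(q6') alone gives q6 = 0.
(q2) alone gives q2 = 1.
This assignment satisfies each clause.
A satisfying assignment: q1 ↦ 1; q2 ↦ 1; q3 ↦ 0; q4 ↦ 1; q5 ↦ 0; q6 ↦ 0.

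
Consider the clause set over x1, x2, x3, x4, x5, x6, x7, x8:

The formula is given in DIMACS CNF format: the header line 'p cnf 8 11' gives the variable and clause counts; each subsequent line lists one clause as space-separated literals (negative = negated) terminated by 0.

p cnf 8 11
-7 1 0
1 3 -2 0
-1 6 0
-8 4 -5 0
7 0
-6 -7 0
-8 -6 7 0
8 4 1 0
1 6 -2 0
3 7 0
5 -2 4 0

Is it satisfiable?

No

The clause (x7) is unit, so x7 = True.
The clause (x1) is unit, so x1 = True.
The clause (x6) is unit, so x6 = True.
That conflicts with the unit clause (¬x6).
No assignment satisfies every clause.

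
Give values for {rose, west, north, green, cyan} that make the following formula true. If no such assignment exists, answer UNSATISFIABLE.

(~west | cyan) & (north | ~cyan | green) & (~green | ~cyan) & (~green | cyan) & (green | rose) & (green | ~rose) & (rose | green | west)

Try west = 0.
Try green = 0.
(rose) alone gives rose = 1.
That conflicts with the unit clause (~rose).
That branch fails; take green = 1 instead.
(~cyan) alone gives cyan = 0.
That conflicts with the unit clause (cyan).
Either choice for green ends in contradiction.
That branch fails; take west = 1 instead.
(cyan) alone gives cyan = 1.
(~green) alone gives green = 0.
(north) alone gives north = 1.
(rose) alone gives rose = 1.
That conflicts with the unit clause (~rose).
Either choice for west ends in contradiction.

UNSATISFIABLE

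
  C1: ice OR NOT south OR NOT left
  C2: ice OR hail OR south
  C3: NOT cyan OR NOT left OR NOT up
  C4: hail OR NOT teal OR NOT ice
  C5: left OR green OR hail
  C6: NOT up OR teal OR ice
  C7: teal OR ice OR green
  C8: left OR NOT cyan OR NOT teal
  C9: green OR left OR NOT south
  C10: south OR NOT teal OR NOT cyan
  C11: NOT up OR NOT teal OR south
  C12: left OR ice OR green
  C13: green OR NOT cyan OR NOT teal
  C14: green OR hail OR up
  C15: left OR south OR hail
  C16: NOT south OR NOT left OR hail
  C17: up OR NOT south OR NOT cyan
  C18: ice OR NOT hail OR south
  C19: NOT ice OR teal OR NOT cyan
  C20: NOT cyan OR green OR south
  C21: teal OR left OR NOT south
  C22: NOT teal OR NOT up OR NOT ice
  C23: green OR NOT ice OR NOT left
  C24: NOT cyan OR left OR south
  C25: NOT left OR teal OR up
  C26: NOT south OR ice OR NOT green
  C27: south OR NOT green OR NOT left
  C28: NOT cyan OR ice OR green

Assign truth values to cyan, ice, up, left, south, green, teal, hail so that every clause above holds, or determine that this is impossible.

Case ice = true:
Case hail = true:
Case teal = false:
From the singleton clause (NOT cyan), cyan = false.
Case left = false:
From the singleton clause (NOT south), south = false.
Every clause is now satisfied; up, green are unconstrained.

cyan: false; ice: true; up: false; left: false; south: false; green: true; teal: false; hail: true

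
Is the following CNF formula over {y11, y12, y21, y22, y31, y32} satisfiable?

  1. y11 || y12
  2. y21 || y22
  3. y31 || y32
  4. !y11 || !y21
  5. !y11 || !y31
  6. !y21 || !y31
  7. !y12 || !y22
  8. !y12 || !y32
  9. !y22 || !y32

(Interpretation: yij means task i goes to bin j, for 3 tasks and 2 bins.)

No

Suppose y11 = true.
From the singleton clause (!y21), y21 = false.
From the singleton clause (y22), y22 = true.
From the singleton clause (!y31), y31 = false.
From the singleton clause (y32), y32 = true.
Now (!y32) is unsatisfied and unit — conflict.
Backtrack on y11: now try y11 = false.
From the singleton clause (y12), y12 = true.
From the singleton clause (!y22), y22 = false.
From the singleton clause (y21), y21 = true.
From the singleton clause (!y31), y31 = false.
From the singleton clause (y32), y32 = true.
Now (!y32) is unsatisfied and unit — conflict.
Both values of y11 lead to a conflict.
No assignment satisfies every clause.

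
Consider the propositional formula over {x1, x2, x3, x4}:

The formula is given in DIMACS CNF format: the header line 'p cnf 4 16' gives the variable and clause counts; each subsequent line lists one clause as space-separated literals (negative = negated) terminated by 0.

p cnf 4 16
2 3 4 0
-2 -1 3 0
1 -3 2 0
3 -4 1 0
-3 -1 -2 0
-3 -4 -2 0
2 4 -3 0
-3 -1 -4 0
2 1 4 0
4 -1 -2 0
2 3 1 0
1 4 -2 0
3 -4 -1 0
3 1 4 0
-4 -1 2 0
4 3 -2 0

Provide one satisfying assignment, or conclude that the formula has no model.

UNSATISFIABLE

Case x2 = True:
Case x1 = False:
The clause (x4) is unit, so x4 = True.
The clause (x3) is unit, so x3 = True.
Now (¬x3) is unsatisfied and unit — conflict.
So x1 must be the other value — set x1 = True.
The clause (x3) is unit, so x3 = True.
Now (¬x3) is unsatisfied and unit — conflict.
Either choice for x1 ends in contradiction.
So x2 must be the other value — set x2 = False.
Case x3 = True:
The clause (x1) is unit, so x1 = True.
The clause (x4) is unit, so x4 = True.
Now (¬x4) is unsatisfied and unit — conflict.
So x3 must be the other value — set x3 = False.
The clause (x4) is unit, so x4 = True.
The clause (x1) is unit, so x1 = True.
Now (¬x1) is unsatisfied and unit — conflict.
Either choice for x3 ends in contradiction.
Either choice for x2 ends in contradiction.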